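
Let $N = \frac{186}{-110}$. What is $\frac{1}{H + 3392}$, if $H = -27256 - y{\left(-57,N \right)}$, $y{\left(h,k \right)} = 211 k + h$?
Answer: $- \frac{55}{1289762} \approx -4.2644 \cdot 10^{-5}$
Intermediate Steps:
$N = - \frac{93}{55}$ ($N = 186 \left(- \frac{1}{110}\right) = - \frac{93}{55} \approx -1.6909$)
$y{\left(h,k \right)} = h + 211 k$
$H = - \frac{1476322}{55}$ ($H = -27256 - \left(-57 + 211 \left(- \frac{93}{55}\right)\right) = -27256 - \left(-57 - \frac{19623}{55}\right) = -27256 - - \frac{22758}{55} = -27256 + \frac{22758}{55} = - \frac{1476322}{55} \approx -26842.0$)
$\frac{1}{H + 3392} = \frac{1}{- \frac{1476322}{55} + 3392} = \frac{1}{- \frac{1289762}{55}} = - \frac{55}{1289762}$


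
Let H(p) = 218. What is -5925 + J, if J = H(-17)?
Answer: -5707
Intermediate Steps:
J = 218
-5925 + J = -5925 + 218 = -5707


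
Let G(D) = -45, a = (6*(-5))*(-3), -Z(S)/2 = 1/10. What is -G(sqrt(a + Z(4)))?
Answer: 45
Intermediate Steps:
Z(S) = -1/5 (Z(S) = -2/10 = -2*1/10 = -1/5)
a = 90 (a = -30*(-3) = 90)
-G(sqrt(a + Z(4))) = -1*(-45) = 45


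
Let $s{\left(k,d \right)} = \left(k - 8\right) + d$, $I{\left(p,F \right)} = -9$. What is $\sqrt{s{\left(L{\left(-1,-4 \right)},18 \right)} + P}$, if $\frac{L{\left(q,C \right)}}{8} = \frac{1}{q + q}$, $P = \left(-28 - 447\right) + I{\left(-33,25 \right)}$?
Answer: $i \sqrt{478} \approx 21.863 i$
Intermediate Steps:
$P = -484$ ($P = \left(-28 - 447\right) - 9 = -475 - 9 = -484$)
$L{\left(q,C \right)} = \frac{4}{q}$ ($L{\left(q,C \right)} = \frac{8}{q + q} = \frac{8}{2 q} = 8 \frac{1}{2 q} = \frac{4}{q}$)
$s{\left(k,d \right)} = -8 + d + k$ ($s{\left(k,d \right)} = \left(-8 + k\right) + d = -8 + d + k$)
$\sqrt{s{\left(L{\left(-1,-4 \right)},18 \right)} + P} = \sqrt{\left(-8 + 18 + \frac{4}{-1}\right) - 484} = \sqrt{\left(-8 + 18 + 4 \left(-1\right)\right) - 484} = \sqrt{\left(-8 + 18 - 4\right) - 484} = \sqrt{6 - 484} = \sqrt{-478} = i \sqrt{478}$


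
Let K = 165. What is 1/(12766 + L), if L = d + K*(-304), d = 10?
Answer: -1/37384 ≈ -2.6749e-5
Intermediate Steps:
L = -50150 (L = 10 + 165*(-304) = 10 - 50160 = -50150)
1/(12766 + L) = 1/(12766 - 50150) = 1/(-37384) = -1/37384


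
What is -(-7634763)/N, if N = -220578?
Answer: -2544921/73526 ≈ -34.613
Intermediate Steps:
-(-7634763)/N = -(-7634763)/(-220578) = -(-7634763)*(-1)/220578 = -1*2544921/73526 = -2544921/73526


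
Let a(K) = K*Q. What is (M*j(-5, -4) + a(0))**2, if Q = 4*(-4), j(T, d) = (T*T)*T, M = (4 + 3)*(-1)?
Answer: 765625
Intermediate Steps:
M = -7 (M = 7*(-1) = -7)
j(T, d) = T**3 (j(T, d) = T**2*T = T**3)
Q = -16
a(K) = -16*K (a(K) = K*(-16) = -16*K)
(M*j(-5, -4) + a(0))**2 = (-7*(-5)**3 - 16*0)**2 = (-7*(-125) + 0)**2 = (875 + 0)**2 = 875**2 = 765625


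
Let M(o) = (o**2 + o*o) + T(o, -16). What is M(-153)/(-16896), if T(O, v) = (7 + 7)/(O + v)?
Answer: -1978057/713856 ≈ -2.7709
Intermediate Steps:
T(O, v) = 14/(O + v)
M(o) = 2*o**2 + 14/(-16 + o) (M(o) = (o**2 + o*o) + 14/(o - 16) = (o**2 + o**2) + 14/(-16 + o) = 2*o**2 + 14/(-16 + o))
M(-153)/(-16896) = (2*(7 + (-153)**2*(-16 - 153))/(-16 - 153))/(-16896) = (2*(7 + 23409*(-169))/(-169))*(-1/16896) = (2*(-1/169)*(7 - 3956121))*(-1/16896) = (2*(-1/169)*(-3956114))*(-1/16896) = (7912228/169)*(-1/16896) = -1978057/713856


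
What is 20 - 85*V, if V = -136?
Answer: 11580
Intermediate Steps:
20 - 85*V = 20 - 85*(-136) = 20 + 11560 = 11580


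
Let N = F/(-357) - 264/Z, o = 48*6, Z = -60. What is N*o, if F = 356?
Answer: 583104/595 ≈ 980.01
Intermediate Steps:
o = 288
N = 6074/1785 (N = 356/(-357) - 264/(-60) = 356*(-1/357) - 264*(-1/60) = -356/357 + 22/5 = 6074/1785 ≈ 3.4028)
N*o = (6074/1785)*288 = 583104/595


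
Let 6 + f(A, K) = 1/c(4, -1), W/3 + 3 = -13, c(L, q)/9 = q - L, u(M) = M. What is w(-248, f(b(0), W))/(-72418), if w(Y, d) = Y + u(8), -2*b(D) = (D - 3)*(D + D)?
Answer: 120/36209 ≈ 0.0033141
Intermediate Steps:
b(D) = -D*(-3 + D) (b(D) = -(D - 3)*(D + D)/2 = -(-3 + D)*2*D/2 = -D*(-3 + D))
c(L, q) = -9*L + 9*q (c(L, q) = 9*(q - L) = -9*L + 9*q)
W = -48 (W = -9 + 3*(-13) = -9 - 39 = -48)
f(A, K) = -271/45 (f(A, K) = -6 + 1/(-9*4 + 9*(-1)) = -6 + 1/(-36 - 9) = -6 + 1/(-45) = -6 - 1/45 = -271/45)
w(Y, d) = 8 + Y (w(Y, d) = Y + 8 = 8 + Y)
w(-248, f(b(0), W))/(-72418) = (8 - 248)/(-72418) = -240*(-1/72418) = 120/36209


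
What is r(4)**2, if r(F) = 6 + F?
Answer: 100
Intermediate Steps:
r(4)**2 = (6 + 4)**2 = 10**2 = 100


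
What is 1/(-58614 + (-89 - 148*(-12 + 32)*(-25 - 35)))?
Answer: 1/118897 ≈ 8.4106e-6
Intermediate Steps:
1/(-58614 + (-89 - 148*(-12 + 32)*(-25 - 35))) = 1/(-58614 + (-89 - 2960*(-60))) = 1/(-58614 + (-89 - 148*(-1200))) = 1/(-58614 + (-89 + 177600)) = 1/(-58614 + 177511) = 1/118897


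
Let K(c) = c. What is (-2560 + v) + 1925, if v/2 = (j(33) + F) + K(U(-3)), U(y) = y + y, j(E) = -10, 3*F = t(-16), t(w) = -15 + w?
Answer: -2063/3 ≈ -687.67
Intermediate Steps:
F = -31/3 (F = (-15 - 16)/3 = (1/3)*(-31) = -31/3 ≈ -10.333)
U(y) = 2*y
v = -158/3 (v = 2*((-10 - 31/3) + 2*(-3)) = 2*(-61/3 - 6) = 2*(-79/3) = -158/3 ≈ -52.667)
(-2560 + v) + 1925 = (-2560 - 158/3) + 1925 = -7838/3 + 1925 = -2063/3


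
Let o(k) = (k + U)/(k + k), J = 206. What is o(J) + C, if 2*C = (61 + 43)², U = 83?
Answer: 2228385/412 ≈ 5408.7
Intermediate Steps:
o(k) = (83 + k)/(2*k) (o(k) = (k + 83)/(k + k) = (83 + k)/((2*k)) = (83 + k)*(1/(2*k)) = (83 + k)/(2*k))
C = 5408 (C = (61 + 43)²/2 = (½)*104² = (½)*10816 = 5408)
o(J) + C = (½)*(83 + 206)/206 + 5408 = (½)*(1/206)*289 + 5408 = 289/412 + 5408 = 2228385/412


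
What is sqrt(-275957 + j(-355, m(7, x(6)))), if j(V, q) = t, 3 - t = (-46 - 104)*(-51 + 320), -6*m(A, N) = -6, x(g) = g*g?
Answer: 2*I*sqrt(58901) ≈ 485.39*I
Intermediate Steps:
x(g) = g**2
m(A, N) = 1 (m(A, N) = -1/6*(-6) = 1)
t = 40353 (t = 3 - (-46 - 104)*(-51 + 320) = 3 - (-150)*269 = 3 - 1*(-40350) = 3 + 40350 = 40353)
j(V, q) = 40353
sqrt(-275957 + j(-355, m(7, x(6)))) = sqrt(-275957 + 40353) = sqrt(-235604) = 2*I*sqrt(58901)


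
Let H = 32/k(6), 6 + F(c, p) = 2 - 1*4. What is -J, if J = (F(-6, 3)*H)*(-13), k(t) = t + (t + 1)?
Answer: -256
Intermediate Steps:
F(c, p) = -8 (F(c, p) = -6 + (2 - 1*4) = -6 + (2 - 4) = -6 - 2 = -8)
k(t) = 1 + 2*t (k(t) = t + (1 + t) = 1 + 2*t)
H = 32/13 (H = 32/(1 + 2*6) = 32/(1 + 12) = 32/13 ≈ 2.4615)
J = 256 (J = -8*32/13*(-13) = -256/13*(-13) = 256)
-J = -1*256 = -256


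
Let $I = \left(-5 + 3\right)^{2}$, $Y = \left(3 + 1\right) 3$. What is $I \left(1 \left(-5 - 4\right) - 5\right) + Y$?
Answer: $-44$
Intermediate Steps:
$Y = 12$ ($Y = 4 \cdot 3 = 12$)
$I = 4$ ($I = \left(-2\right)^{2} = 4$)
$I \left(1 \left(-5 - 4\right) - 5\right) + Y = 4 \left(1 \left(-5 - 4\right) - 5\right) + 12 = 4 \left(1 \left(-9\right) - 5\right) + 12 = 4 \left(-9 - 5\right) + 12 = 4 \left(-14\right) + 12 = -56 + 12 = -44$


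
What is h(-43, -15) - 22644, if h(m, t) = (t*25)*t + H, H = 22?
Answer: -16997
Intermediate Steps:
h(m, t) = 22 + 25*t² (h(m, t) = (t*25)*t + 22 = (25*t)*t + 22 = 25*t² + 22 = 22 + 25*t²)
h(-43, -15) - 22644 = (22 + 25*(-15)²) - 22644 = (22 + 25*225) - 22644 = (22 + 5625) - 22644 = 5647 - 22644 = -16997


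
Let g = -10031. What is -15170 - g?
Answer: -5139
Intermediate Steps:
-15170 - g = -15170 - 1*(-10031) = -15170 + 10031 = -5139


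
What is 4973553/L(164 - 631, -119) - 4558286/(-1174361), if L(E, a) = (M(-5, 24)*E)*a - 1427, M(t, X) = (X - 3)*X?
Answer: 133506326451023/32890757168765 ≈ 4.0591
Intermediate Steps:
M(t, X) = X*(-3 + X) (M(t, X) = (-3 + X)*X = X*(-3 + X))
L(E, a) = -1427 + 504*E*a (L(E, a) = ((24*(-3 + 24))*E)*a - 1427 = ((24*21)*E)*a - 1427 = (504*E)*a - 1427 = 504*E*a - 1427 = -1427 + 504*E*a)
4973553/L(164 - 631, -119) - 4558286/(-1174361) = 4973553/(-1427 + 504*(164 - 631)*(-119)) - 4558286/(-1174361) = 4973553/(-1427 + 504*(-467)*(-119)) - 4558286*(-1/1174361) = 4973553/(-1427 + 28008792) + 4558286/1174361 = 4973553/28007365 + 4558286/1174361 = 133506326451023/32890757168765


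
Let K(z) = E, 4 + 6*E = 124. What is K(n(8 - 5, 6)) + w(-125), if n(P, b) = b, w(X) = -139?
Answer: -119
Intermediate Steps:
E = 20 (E = -⅔ + (⅙)*124 = -⅔ + 62/3 = 20)
K(z) = 20
K(n(8 - 5, 6)) + w(-125) = 20 - 139 = -119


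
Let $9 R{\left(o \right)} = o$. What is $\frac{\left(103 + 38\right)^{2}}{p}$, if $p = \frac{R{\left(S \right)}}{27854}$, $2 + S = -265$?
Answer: $- \frac{1661296122}{89} \approx -1.8666 \cdot 10^{7}$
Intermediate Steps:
$S = -267$ ($S = -2 - 265 = -267$)
$R{\left(o \right)} = \frac{o}{9}$
$p = - \frac{89}{83562}$ ($p = \frac{\frac{1}{9} \left(-267\right)}{27854} = \left(- \frac{89}{3}\right) \frac{1}{27854} = - \frac{89}{83562} \approx -0.0010651$)
$\frac{\left(103 + 38\right)^{2}}{p} = \frac{\left(103 + 38\right)^{2}}{- \frac{89}{83562}} = 141^{2} \left(- \frac{83562}{89}\right) = 19881 \left(- \frac{83562}{89}\right) = - \frac{1661296122}{89}$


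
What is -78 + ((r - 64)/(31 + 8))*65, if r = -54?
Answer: -824/3 ≈ -274.67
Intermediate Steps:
-78 + ((r - 64)/(31 + 8))*65 = -78 + ((-54 - 64)/(31 + 8))*65 = -78 - 118/39*65 = -78 - 590/3 = -824/3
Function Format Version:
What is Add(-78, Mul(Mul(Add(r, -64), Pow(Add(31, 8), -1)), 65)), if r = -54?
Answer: Rational(-824, 3) ≈ -274.67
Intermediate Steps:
Add(-78, Mul(Mul(Add(r, -64), Pow(Add(31, 8), -1)), 65)) = Add(-78, Mul(Mul(Add(-54, -64), Pow(Add(31, 8), -1)), 65)) = Add(-78, Mul(Mul(-118, Pow(39, -1)), 65)) = Add(-78, Mul(Mul(-118, Rational(1, 39)), 65)) = Add(-78, Mul(Rational(-118, 39), 65)) = Add(-78, Rational(-590, 3)) = Rational(-824, 3)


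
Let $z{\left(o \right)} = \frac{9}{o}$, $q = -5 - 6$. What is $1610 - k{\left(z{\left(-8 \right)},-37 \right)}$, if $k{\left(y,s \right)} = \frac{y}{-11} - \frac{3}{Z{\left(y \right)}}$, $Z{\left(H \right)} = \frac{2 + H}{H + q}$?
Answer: $\frac{966089}{616} \approx 1568.3$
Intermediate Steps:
$q = -11$ ($q = -5 - 6 = -11$)
$Z{\left(H \right)} = \frac{2 + H}{-11 + H}$ ($Z{\left(H \right)} = \frac{2 + H}{H - 11} = \frac{2 + H}{-11 + H}$)
$k{\left(y,s \right)} = - \frac{y}{11} - \frac{3 \left(-11 + y\right)}{2 + y}$ ($k{\left(y,s \right)} = \frac{y}{-11} - \frac{3}{\frac{1}{-11 + y} \left(2 + y\right)} = y \left(- \frac{1}{11}\right) - 3 \frac{-11 + y}{2 + y} = - \frac{y}{11} - \frac{3 \left(-11 + y\right)}{2 + y}$)
$1610 - k{\left(z{\left(-8 \right)},-37 \right)} = 1610 - \frac{363 - \left(\frac{9}{-8}\right)^{2} - 35 \frac{9}{-8}}{11 \left(2 + \frac{9}{-8}\right)} = 1610 - \frac{363 - \left(9 \left(- \frac{1}{8}\right)\right)^{2} - 35 \cdot 9 \left(- \frac{1}{8}\right)}{11 \left(2 + 9 \left(- \frac{1}{8}\right)\right)} = 1610 - \frac{363 - \left(- \frac{9}{8}\right)^{2} - - \frac{315}{8}}{11 \left(2 - \frac{9}{8}\right)} = 1610 - \frac{363 - \frac{81}{64} + \frac{315}{8}}{11 \cdot \frac{7}{8}} = 1610 - \frac{1}{11} \cdot \frac{8}{7} \left(363 - \frac{81}{64} + \frac{315}{8}\right) = 1610 - \frac{1}{11} \cdot \frac{8}{7} \cdot \frac{25671}{64} = 1610 - \frac{25671}{616} = \frac{966089}{616}$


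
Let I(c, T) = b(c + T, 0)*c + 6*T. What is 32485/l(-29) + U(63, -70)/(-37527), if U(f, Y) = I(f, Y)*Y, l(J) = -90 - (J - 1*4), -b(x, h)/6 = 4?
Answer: -58417775/101859 ≈ -573.52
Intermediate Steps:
b(x, h) = -24 (b(x, h) = -6*4 = -24)
I(c, T) = -24*c + 6*T
l(J) = -86 - J (l(J) = -90 - (J - 4) = -90 - (-4 + J) = -90 + (4 - J) = -86 - J)
U(f, Y) = Y*(-24*f + 6*Y) (U(f, Y) = (-24*f + 6*Y)*Y = Y*(-24*f + 6*Y))
32485/l(-29) + U(63, -70)/(-37527) = 32485/(-86 - 1*(-29)) + (6*(-70)*(-70 - 4*63))/(-37527) = 32485/(-86 + 29) + (6*(-70)*(-70 - 252))*(-1/37527) = 32485/(-57) + (6*(-70)*(-322))*(-1/37527) = 32485*(-1/57) + 135240*(-1/37527) = -32485/57 - 6440/1787 = -58417775/101859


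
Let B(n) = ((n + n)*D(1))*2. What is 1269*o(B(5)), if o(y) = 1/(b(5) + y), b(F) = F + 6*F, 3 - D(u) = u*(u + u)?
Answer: 1269/55 ≈ 23.073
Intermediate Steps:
D(u) = 3 - 2*u² (D(u) = 3 - u*(u + u) = 3 - u*2*u = 3 - 2*u²)
B(n) = 4*n (B(n) = ((n + n)*(3 - 2*1²))*2 = ((2*n)*(3 - 2*1))*2 = ((2*n)*(3 - 2))*2 = ((2*n)*1)*2 = (2*n)*2 = 4*n)
b(F) = 7*F
o(y) = 1/(35 + y) (o(y) = 1/(7*5 + y) = 1/(35 + y))
1269*o(B(5)) = 1269/(35 + 4*5) = 1269/(35 + 20) = 1269/55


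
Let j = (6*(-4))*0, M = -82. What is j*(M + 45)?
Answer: 0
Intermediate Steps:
j = 0 (j = -24*0 = 0)
j*(M + 45) = 0*(-82 + 45) = 0*(-37) = 0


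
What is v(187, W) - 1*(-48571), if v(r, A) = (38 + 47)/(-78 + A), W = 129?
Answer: 145718/3 ≈ 48573.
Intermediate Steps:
v(r, A) = 85/(-78 + A)
v(187, W) - 1*(-48571) = 85/(-78 + 129) - 1*(-48571) = 85/51 + 48571 = 85*(1/51) + 48571 = 5/3 + 48571 = 145718/3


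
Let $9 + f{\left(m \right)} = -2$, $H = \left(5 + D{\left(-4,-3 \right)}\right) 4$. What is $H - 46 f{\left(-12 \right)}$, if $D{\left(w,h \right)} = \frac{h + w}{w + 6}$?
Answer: $512$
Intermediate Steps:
$D{\left(w,h \right)} = \frac{h + w}{6 + w}$
$H = 6$ ($H = \left(5 + \frac{-3 - 4}{6 - 4}\right) 4 = \left(5 + \frac{1}{2} \left(-7\right)\right) 4 = \left(5 - \frac{7}{2}\right) 4 = \frac{3}{2} \cdot 4 = 6$)
$f{\left(m \right)} = -11$ ($f{\left(m \right)} = -9 - 2 = -11$)
$H - 46 f{\left(-12 \right)} = 6 - -506 = 6 + 506 = 512$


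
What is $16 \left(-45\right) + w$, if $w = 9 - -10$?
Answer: $-701$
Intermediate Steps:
$w = 19$ ($w = 9 + 10 = 19$)
$16 \left(-45\right) + w = 16 \left(-45\right) + 19 = -720 + 19 = -701$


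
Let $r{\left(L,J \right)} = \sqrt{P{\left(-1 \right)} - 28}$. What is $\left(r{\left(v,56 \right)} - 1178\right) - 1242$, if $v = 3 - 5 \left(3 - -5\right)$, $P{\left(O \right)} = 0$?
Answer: $-2420 + 2 i \sqrt{7} \approx -2420.0 + 5.2915 i$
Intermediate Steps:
$v = -37$ ($v = 3 - 5 \left(3 + 5\right) = 3 - 40 = -37$)
$r{\left(L,J \right)} = 2 i \sqrt{7}$ ($r{\left(L,J \right)} = \sqrt{0 - 28} = \sqrt{-28} = 2 i \sqrt{7}$)
$\left(r{\left(v,56 \right)} - 1178\right) - 1242 = \left(2 i \sqrt{7} - 1178\right) - 1242 = \left(-1178 + 2 i \sqrt{7}\right) - 1242 = -2420 + 2 i \sqrt{7}$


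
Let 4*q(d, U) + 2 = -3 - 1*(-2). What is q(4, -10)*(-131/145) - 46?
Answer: -26287/580 ≈ -45.322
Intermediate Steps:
q(d, U) = -¾ (q(d, U) = -½ + (-3 - 1*(-2))/4 = -½ + (-3 + 2)/4 = -½ + (¼)*(-1) = -½ - ¼ = -¾)
q(4, -10)*(-131/145) - 46 = -(-393)/(4*145) - 46 = -¾*(-131/145) - 46 = 393/580 - 46 = -26287/580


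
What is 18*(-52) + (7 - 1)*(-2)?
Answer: -948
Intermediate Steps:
18*(-52) + (7 - 1)*(-2) = -936 + 6*(-2) = -936 - 12 = -948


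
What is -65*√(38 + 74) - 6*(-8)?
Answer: 48 - 260*√7 ≈ -639.90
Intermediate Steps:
-65*√(38 + 74) - 6*(-8) = -260*√7 + 48 = 48 - 260*√7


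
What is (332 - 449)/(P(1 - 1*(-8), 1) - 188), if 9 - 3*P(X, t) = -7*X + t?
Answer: 351/493 ≈ 0.71197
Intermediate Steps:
P(X, t) = 3 - t/3 + 7*X/3 (P(X, t) = 3 - (-7*X + t)/3 = 3 - (t - 7*X)/3 = 3 + (-t/3 + 7*X/3) = 3 - t/3 + 7*X/3)
(332 - 449)/(P(1 - 1*(-8), 1) - 188) = (332 - 449)/((3 - 1/3*1 + 7*(1 - 1*(-8))/3) - 188) = -117/((3 - 1/3 + 7*(1 + 8)/3) - 188) = -117/((3 - 1/3 + (7/3)*9) - 188) = -117/((3 - 1/3 + 21) - 188) = -117/(71/3 - 188) = -117/(-493/3) = -117*(-3/493) = 351/493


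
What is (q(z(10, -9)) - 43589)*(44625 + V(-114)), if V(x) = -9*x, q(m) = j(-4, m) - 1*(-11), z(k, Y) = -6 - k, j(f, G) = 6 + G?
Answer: -1989835788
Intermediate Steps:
q(m) = 17 + m (q(m) = (6 + m) - 1*(-11) = (6 + m) + 11 = 17 + m)
(q(z(10, -9)) - 43589)*(44625 + V(-114)) = ((17 + (-6 - 1*10)) - 43589)*(44625 - 9*(-114)) = ((17 + (-6 - 10)) - 43589)*(44625 + 1026) = ((17 - 16) - 43589)*45651 = (1 - 43589)*45651 = -43588*45651 = -1989835788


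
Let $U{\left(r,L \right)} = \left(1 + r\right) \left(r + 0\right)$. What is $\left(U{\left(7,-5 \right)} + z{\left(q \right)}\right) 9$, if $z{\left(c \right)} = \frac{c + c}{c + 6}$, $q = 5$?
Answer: $\frac{5634}{11} \approx 512.18$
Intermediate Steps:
$U{\left(r,L \right)} = r \left(1 + r\right)$ ($U{\left(r,L \right)} = \left(1 + r\right) r = r \left(1 + r\right)$)
$z{\left(c \right)} = \frac{2 c}{6 + c}$
$\left(U{\left(7,-5 \right)} + z{\left(q \right)}\right) 9 = \left(7 \left(1 + 7\right) + 2 \cdot 5 \frac{1}{6 + 5}\right) 9 = \left(7 \cdot 8 + 2 \cdot 5 \cdot \frac{1}{11}\right) 9 = \left(56 + 2 \cdot 5 \cdot \frac{1}{11}\right) 9 = \left(56 + \frac{10}{11}\right) 9 = \frac{626}{11} \cdot 9 = \frac{5634}{11}$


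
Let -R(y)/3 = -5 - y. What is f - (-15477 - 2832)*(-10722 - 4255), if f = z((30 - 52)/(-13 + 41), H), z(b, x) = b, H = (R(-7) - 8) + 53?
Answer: -3838994513/14 ≈ -2.7421e+8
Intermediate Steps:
R(y) = 15 + 3*y (R(y) = -3*(-5 - y) = 15 + 3*y)
H = 39 (H = ((15 + 3*(-7)) - 8) + 53 = ((15 - 21) - 8) + 53 = (-6 - 8) + 53 = -14 + 53 = 39)
f = -11/14 (f = (30 - 52)/(-13 + 41) = -22/28 = -22*1/28 = -11/14 ≈ -0.78571)
f - (-15477 - 2832)*(-10722 - 4255) = -11/14 - (-15477 - 2832)*(-10722 - 4255) = -11/14 - (-18309)*(-14977) = -11/14 - 1*274213893 = -11/14 - 274213893 = -3838994513/14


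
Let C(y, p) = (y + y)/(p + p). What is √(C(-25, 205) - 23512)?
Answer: I*√39523877/41 ≈ 153.34*I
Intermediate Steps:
C(y, p) = y/p (C(y, p) = (2*y)/((2*p)) = (2*y)*(1/(2*p)) = y/p)
√(C(-25, 205) - 23512) = √(-25/205 - 23512) = √(-25*1/205 - 23512) = √(-5/41 - 23512) = √(-963997/41) = I*√39523877/41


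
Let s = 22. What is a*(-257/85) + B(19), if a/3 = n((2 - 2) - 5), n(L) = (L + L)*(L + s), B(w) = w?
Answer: 1561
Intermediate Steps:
n(L) = 2*L*(22 + L) (n(L) = (L + L)*(L + 22) = (2*L)*(22 + L) = 2*L*(22 + L))
a = -510 (a = 3*(2*((2 - 2) - 5)*(22 + ((2 - 2) - 5))) = 3*(2*(0 - 5)*(22 + (0 - 5))) = 3*(2*(-5)*(22 - 5)) = 3*(2*(-5)*17) = 3*(-170) = -510)
a*(-257/85) + B(19) = -(-131070)/85 + 19 = -510*(-257/85) + 19 = 1542 + 19 = 1561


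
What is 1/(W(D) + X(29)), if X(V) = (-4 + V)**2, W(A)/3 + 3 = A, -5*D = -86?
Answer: 5/3338 ≈ 0.0014979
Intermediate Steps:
D = 86/5 (D = -1/5*(-86) = 86/5 ≈ 17.200)
W(A) = -9 + 3*A
1/(W(D) + X(29)) = 1/((-9 + 3*(86/5)) + (-4 + 29)**2) = 1/((-9 + 258/5) + 25**2) = 1/(213/5 + 625) = 1/(3338/5) = 5/3338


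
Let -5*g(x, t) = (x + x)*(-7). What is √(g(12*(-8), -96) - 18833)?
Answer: I*√477545/5 ≈ 138.21*I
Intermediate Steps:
g(x, t) = 14*x/5 (g(x, t) = -(x + x)*(-7)/5 = -2*x*(-7)/5 = -(-14)*x/5 = 14*x/5)
√(g(12*(-8), -96) - 18833) = √(14*(12*(-8))/5 - 18833) = √((14/5)*(-96) - 18833) = √(-1344/5 - 18833) = √(-95509/5) = I*√477545/5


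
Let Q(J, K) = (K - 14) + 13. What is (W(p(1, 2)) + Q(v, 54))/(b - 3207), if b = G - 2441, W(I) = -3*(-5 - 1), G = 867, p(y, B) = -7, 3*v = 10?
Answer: -71/4781 ≈ -0.014850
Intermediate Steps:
v = 10/3 (v = (1/3)*10 = 10/3 ≈ 3.3333)
W(I) = 18 (W(I) = -3*(-6) = 18)
Q(J, K) = -1 + K (Q(J, K) = (-14 + K) + 13 = -1 + K)
b = -1574 (b = 867 - 2441 = -1574)
(W(p(1, 2)) + Q(v, 54))/(b - 3207) = (18 + (-1 + 54))/(-1574 - 3207) = (18 + 53)/(-4781) = 71*(-1/4781) = -71/4781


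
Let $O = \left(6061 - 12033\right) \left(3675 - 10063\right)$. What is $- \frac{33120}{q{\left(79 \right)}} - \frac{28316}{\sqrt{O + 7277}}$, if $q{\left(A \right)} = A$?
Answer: $- \frac{33120}{79} - \frac{28316 \sqrt{38156413}}{38156413} \approx -423.82$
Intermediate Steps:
$O = 38149136$ ($O = \left(-5972\right) \left(-6388\right) = 38149136$)
$- \frac{33120}{q{\left(79 \right)}} - \frac{28316}{\sqrt{O + 7277}} = - \frac{33120}{79} - \frac{28316}{\sqrt{38149136 + 7277}} = \left(-33120\right) \frac{1}{79} - \frac{28316}{\sqrt{38156413}} = - \frac{33120}{79} - 28316 \frac{\sqrt{38156413}}{38156413} = - \frac{33120}{79} - \frac{28316 \sqrt{38156413}}{38156413}$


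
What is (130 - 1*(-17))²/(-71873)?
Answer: -21609/71873 ≈ -0.30066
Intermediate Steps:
(130 - 1*(-17))²/(-71873) = (130 + 17)²*(-1/71873) = 147²*(-1/71873) = 21609*(-1/71873) = -21609/71873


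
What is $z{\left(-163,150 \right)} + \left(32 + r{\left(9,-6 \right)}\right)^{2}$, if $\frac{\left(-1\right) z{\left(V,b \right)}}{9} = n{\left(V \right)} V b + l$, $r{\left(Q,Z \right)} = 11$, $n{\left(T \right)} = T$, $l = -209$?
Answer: $-35864420$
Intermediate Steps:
$z{\left(V,b \right)} = 1881 - 9 b V^{2}$ ($z{\left(V,b \right)} = - 9 \left(V V b - 209\right) = - 9 \left(V^{2} b - 209\right) = - 9 \left(b V^{2} - 209\right) = - 9 \left(-209 + b V^{2}\right) = 1881 - 9 b V^{2}$)
$z{\left(-163,150 \right)} + \left(32 + r{\left(9,-6 \right)}\right)^{2} = \left(1881 - 1350 \left(-163\right)^{2}\right) + \left(32 + 11\right)^{2} = \left(1881 - 1350 \cdot 26569\right) + 43^{2} = \left(1881 - 35868150\right) + 1849 = -35866269 + 1849 = -35864420$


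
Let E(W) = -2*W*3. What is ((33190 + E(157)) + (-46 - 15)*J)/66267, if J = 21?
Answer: 30967/66267 ≈ 0.46731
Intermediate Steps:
E(W) = -6*W
((33190 + E(157)) + (-46 - 15)*J)/66267 = ((33190 - 6*157) + (-46 - 15)*21)/66267 = ((33190 - 942) - 61*21)*(1/66267) = (32248 - 1281)*(1/66267) = 30967*(1/66267) = 30967/66267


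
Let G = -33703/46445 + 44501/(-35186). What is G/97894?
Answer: -3252722703/159979722800380 ≈ -2.0332e-5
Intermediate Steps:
G = -3252722703/1634213770 (G = -33703*1/46445 + 44501*(-1/35186) = -33703/46445 - 44501/35186 = -3252722703/1634213770 ≈ -1.9904)
G/97894 = -3252722703/1634213770/97894 = -3252722703/1634213770*1/97894 = -3252722703/159979722800380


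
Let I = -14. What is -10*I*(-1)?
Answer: -140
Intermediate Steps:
-10*I*(-1) = -10*(-14)*(-1) = 140*(-1) = -140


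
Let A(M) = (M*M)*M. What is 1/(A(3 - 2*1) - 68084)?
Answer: -1/68083 ≈ -1.4688e-5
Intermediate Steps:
A(M) = M**3 (A(M) = M**2*M = M**3)
1/(A(3 - 2*1) - 68084) = 1/((3 - 2*1)**3 - 68084) = 1/((3 - 2)**3 - 68084) = 1/(1**3 - 68084) = 1/(1 - 68084) = 1/(-68083) = -1/68083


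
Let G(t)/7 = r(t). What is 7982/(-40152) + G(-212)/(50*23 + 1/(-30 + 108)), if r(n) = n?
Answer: -2681833843/1800837276 ≈ -1.4892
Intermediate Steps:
G(t) = 7*t
7982/(-40152) + G(-212)/(50*23 + 1/(-30 + 108)) = 7982/(-40152) + (7*(-212))/(50*23 + 1/(-30 + 108)) = 7982*(-1/40152) - 1484/(1150 + 1/78) = -3991/20076 - 1484/(1150 + 1/78) = -3991/20076 - 1484/89701/78 = -3991/20076 - 1484*78/89701 = -3991/20076 - 115752/89701 = -2681833843/1800837276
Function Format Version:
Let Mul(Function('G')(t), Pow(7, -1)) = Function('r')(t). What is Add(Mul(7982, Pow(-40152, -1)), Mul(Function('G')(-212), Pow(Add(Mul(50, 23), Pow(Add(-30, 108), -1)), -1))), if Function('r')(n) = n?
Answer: Rational(-2681833843, 1800837276) ≈ -1.4892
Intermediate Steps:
Function('G')(t) = Mul(7, t)
Add(Mul(7982, Pow(-40152, -1)), Mul(Function('G')(-212), Pow(Add(Mul(50, 23), Pow(Add(-30, 108), -1)), -1))) = Add(Mul(7982, Pow(-40152, -1)), Mul(Mul(7, -212), Pow(Add(Mul(50, 23), Pow(Add(-30, 108), -1)), -1))) = Add(Mul(7982, Rational(-1, 40152)), Mul(-1484, Pow(Add(1150, Pow(78, -1)), -1))) = Add(Rational(-3991, 20076), Mul(-1484, Pow(Add(1150, Rational(1, 78)), -1))) = Add(Rational(-3991, 20076), Mul(-1484, Pow(Rational(89701, 78), -1))) = Add(Rational(-3991, 20076), Mul(-1484, Rational(78, 89701))) = Add(Rational(-3991, 20076), Rational(-115752, 89701)) = Rational(-2681833843, 1800837276)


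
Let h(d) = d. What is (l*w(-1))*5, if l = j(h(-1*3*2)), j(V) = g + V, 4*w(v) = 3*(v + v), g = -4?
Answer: 75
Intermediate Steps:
w(v) = 3*v/2 (w(v) = (3*(v + v))/4 = (3*(2*v))/4 = (6*v)/4 = 3*v/2)
j(V) = -4 + V
l = -10 (l = -4 - 1*3*2 = -4 - 3*2 = -4 - 6 = -10)
(l*w(-1))*5 = -15*(-1)*5 = -10*(-3/2)*5 = 15*5 = 75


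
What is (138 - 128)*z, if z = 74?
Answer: 740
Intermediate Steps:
(138 - 128)*z = (138 - 128)*74 = 10*74 = 740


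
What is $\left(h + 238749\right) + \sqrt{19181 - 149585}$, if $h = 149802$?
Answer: $388551 + 2 i \sqrt{32601} \approx 3.8855 \cdot 10^{5} + 361.11 i$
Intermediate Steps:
$\left(h + 238749\right) + \sqrt{19181 - 149585} = \left(149802 + 238749\right) + \sqrt{19181 - 149585} = 388551 + \sqrt{-130404} = 388551 + 2 i \sqrt{32601}$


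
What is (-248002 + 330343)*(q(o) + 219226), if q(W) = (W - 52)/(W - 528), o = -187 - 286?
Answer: 2581340369013/143 ≈ 1.8051e+10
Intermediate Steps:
o = -473
q(W) = (-52 + W)/(-528 + W)
(-248002 + 330343)*(q(o) + 219226) = (-248002 + 330343)*((-52 - 473)/(-528 - 473) + 219226) = 82341*(-525/(-1001) + 219226) = 82341*(-1/1001*(-525) + 219226) = 82341*(75/143 + 219226) = 82341*(31349393/143) = 2581340369013/143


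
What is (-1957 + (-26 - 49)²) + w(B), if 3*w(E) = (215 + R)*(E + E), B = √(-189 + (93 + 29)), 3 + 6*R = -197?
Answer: 3668 + 1090*I*√67/9 ≈ 3668.0 + 991.34*I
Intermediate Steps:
R = -100/3 (R = -½ + (⅙)*(-197) = -½ - 197/6 = -100/3 ≈ -33.333)
B = I*√67 (B = √(-189 + 122) = √(-67) = I*√67 ≈ 8.1853*I)
w(E) = 1090*E/9 (w(E) = ((215 - 100/3)*(E + E))/3 = (545*(2*E)/3)/3 = (1090*E/3)/3 = 1090*E/9)
(-1957 + (-26 - 49)²) + w(B) = (-1957 + (-26 - 49)²) + 1090*(I*√67)/9 = (-1957 + (-75)²) + 1090*I*√67/9 = (-1957 + 5625) + 1090*I*√67/9 = 3668 + 1090*I*√67/9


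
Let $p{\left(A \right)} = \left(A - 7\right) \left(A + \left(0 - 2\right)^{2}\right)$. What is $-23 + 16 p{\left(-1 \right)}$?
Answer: $-407$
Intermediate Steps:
$p{\left(A \right)} = \left(-7 + A\right) \left(4 + A\right)$ ($p{\left(A \right)} = \left(-7 + A\right) \left(A + \left(-2\right)^{2}\right) = \left(-7 + A\right) \left(A + 4\right) = \left(-7 + A\right) \left(4 + A\right)$)
$-23 + 16 p{\left(-1 \right)} = -23 + 16 \left(-28 + \left(-1\right)^{2} - -3\right) = -23 + 16 \left(-28 + 1 + 3\right) = -23 + 16 \left(-24\right) = -23 - 384 = -407$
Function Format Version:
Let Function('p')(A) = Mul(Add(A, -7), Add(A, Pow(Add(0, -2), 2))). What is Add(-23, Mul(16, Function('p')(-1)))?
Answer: -407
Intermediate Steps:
Function('p')(A) = Mul(Add(-7, A), Add(4, A)) (Function('p')(A) = Mul(Add(-7, A), Add(A, Pow(-2, 2))) = Mul(Add(-7, A), Add(A, 4)) = Mul(Add(-7, A), Add(4, A)))
Add(-23, Mul(16, Function('p')(-1))) = Add(-23, Mul(16, Add(-28, Pow(-1, 2), Mul(-3, -1)))) = Add(-23, Mul(16, Add(-28, 1, 3))) = Add(-23, Mul(16, -24)) = Add(-23, -384) = -407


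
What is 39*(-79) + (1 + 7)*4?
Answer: -3049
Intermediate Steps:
39*(-79) + (1 + 7)*4 = -3081 + 8*4 = -3081 + 32 = -3049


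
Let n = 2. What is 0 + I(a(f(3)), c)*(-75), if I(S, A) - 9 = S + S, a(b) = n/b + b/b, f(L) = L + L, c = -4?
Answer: -875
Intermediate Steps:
f(L) = 2*L
a(b) = 1 + 2/b (a(b) = 2/b + b/b = 2/b + 1 = 1 + 2/b)
I(S, A) = 9 + 2*S (I(S, A) = 9 + (S + S) = 9 + 2*S)
0 + I(a(f(3)), c)*(-75) = 0 + (9 + 2*((2 + 2*3)/((2*3))))*(-75) = 0 + (9 + 2*((2 + 6)/6))*(-75) = 0 + (9 + 2*((⅙)*8))*(-75) = 0 + (9 + 2*(4/3))*(-75) = 0 + (9 + 8/3)*(-75) = 0 + (35/3)*(-75) = 0 - 875 = -875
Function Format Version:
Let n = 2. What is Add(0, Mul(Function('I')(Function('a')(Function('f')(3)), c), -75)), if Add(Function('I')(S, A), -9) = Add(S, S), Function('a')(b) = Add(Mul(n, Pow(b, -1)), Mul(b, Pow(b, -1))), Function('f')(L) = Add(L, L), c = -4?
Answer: -875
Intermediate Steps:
Function('f')(L) = Mul(2, L)
Function('a')(b) = Add(1, Mul(2, Pow(b, -1))) (Function('a')(b) = Add(Mul(2, Pow(b, -1)), Mul(b, Pow(b, -1))) = Add(Mul(2, Pow(b, -1)), 1) = Add(1, Mul(2, Pow(b, -1))))
Function('I')(S, A) = Add(9, Mul(2, S)) (Function('I')(S, A) = Add(9, Add(S, S)) = Add(9, Mul(2, S)))
Add(0, Mul(Function('I')(Function('a')(Function('f')(3)), c), -75)) = Add(0, Mul(Add(9, Mul(2, Mul(Pow(Mul(2, 3), -1), Add(2, Mul(2, 3))))), -75)) = Add(0, Mul(Add(9, Mul(2, Mul(Pow(6, -1), Add(2, 6)))), -75)) = Add(0, Mul(Add(9, Mul(2, Mul(Rational(1, 6), 8))), -75)) = Add(0, Mul(Add(9, Mul(2, Rational(4, 3))), -75)) = Add(0, Mul(Add(9, Rational(8, 3)), -75)) = Add(0, Mul(Rational(35, 3), -75)) = Add(0, -875) = -875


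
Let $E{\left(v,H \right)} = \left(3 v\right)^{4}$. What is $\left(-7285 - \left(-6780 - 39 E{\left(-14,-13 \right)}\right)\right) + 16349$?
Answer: $121371988$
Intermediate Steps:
$E{\left(v,H \right)} = 81 v^{4}$
$\left(-7285 - \left(-6780 - 39 E{\left(-14,-13 \right)}\right)\right) + 16349 = \left(-7285 - \left(-6780 - 3159 \left(-14\right)^{4}\right)\right) + 16349 = \left(-7285 - \left(-6780 - 3159 \cdot 38416\right)\right) + 16349 = \left(-7285 + \left(\left(7020 + 39 \cdot 3111696\right) - 240\right)\right) + 16349 = \left(-7285 + \left(\left(7020 + 121356144\right) - 240\right)\right) + 16349 = \left(-7285 + \left(121363164 - 240\right)\right) + 16349 = \left(-7285 + 121362924\right) + 16349 = 121355639 + 16349 = 121371988$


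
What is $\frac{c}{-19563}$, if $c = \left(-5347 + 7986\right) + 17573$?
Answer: $- \frac{20212}{19563} \approx -1.0332$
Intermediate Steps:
$c = 20212$ ($c = 2639 + 17573 = 20212$)
$\frac{c}{-19563} = \frac{20212}{-19563} = 20212 \left(- \frac{1}{19563}\right) = - \frac{20212}{19563}$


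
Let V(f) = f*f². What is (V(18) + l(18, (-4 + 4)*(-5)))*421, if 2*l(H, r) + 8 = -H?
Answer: 2449799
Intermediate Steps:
l(H, r) = -4 - H/2 (l(H, r) = -4 + (-H)/2 = -4 - H/2)
V(f) = f³
(V(18) + l(18, (-4 + 4)*(-5)))*421 = (18³ + (-4 - ½*18))*421 = (5832 + (-4 - 9))*421 = (5832 - 13)*421 = 5819*421 = 2449799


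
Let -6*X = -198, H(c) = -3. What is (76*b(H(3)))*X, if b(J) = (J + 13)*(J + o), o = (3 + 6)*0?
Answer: -75240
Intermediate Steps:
o = 0 (o = 9*0 = 0)
X = 33 (X = -⅙*(-198) = 33)
b(J) = J*(13 + J) (b(J) = (J + 13)*(J + 0) = (13 + J)*J = J*(13 + J))
(76*b(H(3)))*X = (76*(-3*(13 - 3)))*33 = (76*(-3*10))*33 = (76*(-30))*33 = -2280*33 = -75240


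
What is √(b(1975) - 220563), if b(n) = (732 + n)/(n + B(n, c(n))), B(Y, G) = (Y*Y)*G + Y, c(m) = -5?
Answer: 2*I*√93179982598199954/1299945 ≈ 469.64*I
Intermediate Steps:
B(Y, G) = Y + G*Y² (B(Y, G) = Y²*G + Y = G*Y² + Y = Y + G*Y²)
b(n) = (732 + n)/(n + n*(1 - 5*n))
√(b(1975) - 220563) = √((-732 - 1*1975)/(1975*(-2 + 5*1975)) - 220563) = √((-732 - 1975)/(1975*(-2 + 9875)) - 220563) = √((1/1975)*(-2707)/9873 - 220563) = √((1/1975)*(1/9873)*(-2707) - 220563) = √(-2707/19499175 - 220563) = √(-4300796538232/19499175) = 2*I*√93179982598199954/1299945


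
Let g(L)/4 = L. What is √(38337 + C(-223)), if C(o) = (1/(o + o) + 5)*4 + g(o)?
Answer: √1863096539/223 ≈ 193.56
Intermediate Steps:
g(L) = 4*L
C(o) = 20 + 2/o + 4*o (C(o) = (1/(o + o) + 5)*4 + 4*o = (1/(2*o) + 5)*4 + 4*o = (5 + 1/(2*o))*4 + 4*o = (20 + 2/o) + 4*o = 20 + 2/o + 4*o)
√(38337 + C(-223)) = √(38337 + (20 + 2/(-223) + 4*(-223))) = √(38337 + (20 + 2*(-1/223) - 892)) = √(38337 + (20 - 2/223 - 892)) = √(38337 - 194458/223) = √(8354693/223) = √1863096539/223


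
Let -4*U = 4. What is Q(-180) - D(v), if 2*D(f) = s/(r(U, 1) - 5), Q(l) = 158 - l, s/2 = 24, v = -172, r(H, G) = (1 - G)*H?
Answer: 1714/5 ≈ 342.80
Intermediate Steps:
U = -1 (U = -¼*4 = -1)
r(H, G) = H*(1 - G)
s = 48 (s = 2*24 = 48)
D(f) = -24/5 (D(f) = (48/(-(1 - 1*1) - 5))/2 = (48/(-(1 - 1) - 5))/2 = (48/(-1*0 - 5))/2 = (48/(0 - 5))/2 = (48/(-5))/2 = (48*(-⅕))/2 = (½)*(-48/5) = -24/5)
Q(-180) - D(v) = (158 - 1*(-180)) - 1*(-24/5) = (158 + 180) + 24/5 = 338 + 24/5 = 1714/5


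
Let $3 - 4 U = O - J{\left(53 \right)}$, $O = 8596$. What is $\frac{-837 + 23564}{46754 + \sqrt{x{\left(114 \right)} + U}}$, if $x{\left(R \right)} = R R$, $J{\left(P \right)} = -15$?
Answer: $\frac{531289079}{1092962836} - \frac{22727 \sqrt{2711}}{1092962836} \approx 0.48502$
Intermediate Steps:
$U = -2152$ ($U = \frac{3}{4} - \frac{8596 - -15}{4} = \frac{3}{4} - \frac{8596 + 15}{4} = \frac{3}{4} - \frac{8611}{4} = -2152$)
$x{\left(R \right)} = R^{2}$
$\frac{-837 + 23564}{46754 + \sqrt{x{\left(114 \right)} + U}} = \frac{-837 + 23564}{46754 + \sqrt{114^{2} - 2152}} = \frac{22727}{46754 + \sqrt{12996 - 2152}} = \frac{22727}{46754 + \sqrt{10844}} = \frac{22727}{46754 + 2 \sqrt{2711}}$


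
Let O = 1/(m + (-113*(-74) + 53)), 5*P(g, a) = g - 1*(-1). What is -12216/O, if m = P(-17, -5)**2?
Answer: -2573068296/25 ≈ -1.0292e+8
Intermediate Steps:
P(g, a) = 1/5 + g/5 (P(g, a) = (g - 1*(-1))/5 = (g + 1)/5 = (1 + g)/5 = 1/5 + g/5)
m = 256/25 (m = (1/5 + (1/5)*(-17))**2 = (1/5 - 17/5)**2 = (-16/5)**2 = 256/25 ≈ 10.240)
O = 25/210631 (O = 1/(256/25 + (-113*(-74) + 53)) = 1/(256/25 + (8362 + 53)) = 1/(256/25 + 8415) = 1/(210631/25) = 25/210631 ≈ 0.00011869)
-12216/O = -12216/25/210631 = -12216*210631/25 = -2573068296/25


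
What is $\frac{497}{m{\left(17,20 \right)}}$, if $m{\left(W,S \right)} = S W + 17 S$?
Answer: $\frac{497}{680} \approx 0.73088$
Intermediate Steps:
$m{\left(W,S \right)} = 17 S + S W$
$\frac{497}{m{\left(17,20 \right)}} = \frac{497}{20 \left(17 + 17\right)} = \frac{497}{20 \cdot 34} = \frac{497}{680}$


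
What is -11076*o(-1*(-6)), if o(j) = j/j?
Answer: -11076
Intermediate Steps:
o(j) = 1
-11076*o(-1*(-6)) = -11076*1 = -11076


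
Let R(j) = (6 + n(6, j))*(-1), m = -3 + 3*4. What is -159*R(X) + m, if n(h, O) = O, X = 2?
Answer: 1281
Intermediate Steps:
m = 9 (m = -3 + 12 = 9)
R(j) = -6 - j (R(j) = (6 + j)*(-1) = -6 - j)
-159*R(X) + m = -159*(-6 - 1*2) + 9 = -159*(-6 - 2) + 9 = -159*(-8) + 9 = 1272 + 9 = 1281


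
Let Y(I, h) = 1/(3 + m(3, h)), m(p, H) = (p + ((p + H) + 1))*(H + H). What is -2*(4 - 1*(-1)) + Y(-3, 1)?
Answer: -189/19 ≈ -9.9474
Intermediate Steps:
m(p, H) = 2*H*(1 + H + 2*p) (m(p, H) = (p + ((H + p) + 1))*(2*H) = (p + (1 + H + p))*(2*H) = (1 + H + 2*p)*(2*H) = 2*H*(1 + H + 2*p))
Y(I, h) = 1/(3 + 2*h*(7 + h)) (Y(I, h) = 1/(3 + 2*h*(1 + h + 2*3)) = 1/(3 + 2*h*(1 + h + 6)) = 1/(3 + 2*h*(7 + h)))
-2*(4 - 1*(-1)) + Y(-3, 1) = -2*(4 - 1*(-1)) + 1/(3 + 2*1*(7 + 1)) = -2*(4 + 1) + 1/(3 + 2*1*8) = -2*5 + 1/(3 + 16) = -10 + 1/19 = -189/19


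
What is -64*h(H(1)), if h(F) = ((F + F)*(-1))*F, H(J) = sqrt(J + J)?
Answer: 256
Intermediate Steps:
H(J) = sqrt(2)*sqrt(J) (H(J) = sqrt(2*J) = sqrt(2)*sqrt(J))
h(F) = -2*F**2 (h(F) = ((2*F)*(-1))*F = (-2*F)*F = -2*F**2)
-64*h(H(1)) = -(-128)*(sqrt(2)*sqrt(1))**2 = -(-128)*(sqrt(2)*1)**2 = -(-128)*(sqrt(2))**2 = -(-128)*2 = -64*(-4) = 256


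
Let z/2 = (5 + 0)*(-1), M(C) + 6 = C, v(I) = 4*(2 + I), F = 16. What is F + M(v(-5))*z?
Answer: 196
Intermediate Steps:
v(I) = 8 + 4*I
M(C) = -6 + C
z = -10 (z = 2*((5 + 0)*(-1)) = 2*(5*(-1)) = 2*(-5) = -10)
F + M(v(-5))*z = 16 + (-6 + (8 + 4*(-5)))*(-10) = 16 + (-6 + (8 - 20))*(-10) = 16 + (-6 - 12)*(-10) = 16 - 18*(-10) = 16 + 180 = 196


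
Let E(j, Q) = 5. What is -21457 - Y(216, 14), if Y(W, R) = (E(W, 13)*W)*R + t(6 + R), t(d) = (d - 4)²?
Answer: -36833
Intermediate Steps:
t(d) = (-4 + d)²
Y(W, R) = (2 + R)² + 5*R*W (Y(W, R) = (5*W)*R + (-4 + (6 + R))² = 5*R*W + (2 + R)² = (2 + R)² + 5*R*W)
-21457 - Y(216, 14) = -21457 - ((2 + 14)² + 5*14*216) = -21457 - (16² + 15120) = -21457 - (256 + 15120) = -21457 - 1*15376 = -21457 - 15376 = -36833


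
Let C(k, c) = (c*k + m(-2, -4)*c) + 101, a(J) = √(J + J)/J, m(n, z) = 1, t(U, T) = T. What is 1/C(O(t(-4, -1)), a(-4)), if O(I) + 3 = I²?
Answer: 202/20403 - I*√2/20403 ≈ 0.0099005 - 6.9314e-5*I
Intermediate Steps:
O(I) = -3 + I²
a(J) = √2/√J (a(J) = √(2*J)/J = (√2*√J)/J = √2/√J)
C(k, c) = 101 + c + c*k (C(k, c) = (c*k + 1*c) + 101 = (c*k + c) + 101 = (c + c*k) + 101 = 101 + c + c*k)
1/C(O(t(-4, -1)), a(-4)) = 1/(101 + √2/√(-4) + (√2/√(-4))*(-3 + (-1)²)) = 1/(101 + √2*(-I/2) + (√2*(-I/2))*(-3 + 1)) = 1/(101 - I*√2/2 - I*√2/2*(-2)) = 1/(101 - I*√2/2 + I*√2) = 1/(101 + I*√2/2)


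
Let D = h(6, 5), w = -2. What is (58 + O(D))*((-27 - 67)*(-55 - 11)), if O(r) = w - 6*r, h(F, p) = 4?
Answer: 198528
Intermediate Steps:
D = 4
O(r) = -2 - 6*r
(58 + O(D))*((-27 - 67)*(-55 - 11)) = (58 + (-2 - 6*4))*((-27 - 67)*(-55 - 11)) = (58 + (-2 - 24))*(-94*(-66)) = (58 - 26)*6204 = 32*6204 = 198528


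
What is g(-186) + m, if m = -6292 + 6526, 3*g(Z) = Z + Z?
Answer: 110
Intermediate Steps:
g(Z) = 2*Z/3 (g(Z) = (Z + Z)/3 = (2*Z)/3 = 2*Z/3)
m = 234
g(-186) + m = (2/3)*(-186) + 234 = -124 + 234 = 110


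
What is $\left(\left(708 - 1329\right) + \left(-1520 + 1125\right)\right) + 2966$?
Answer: $1950$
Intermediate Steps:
$\left(\left(708 - 1329\right) + \left(-1520 + 1125\right)\right) + 2966 = \left(\left(708 - 1329\right) - 395\right) + 2966 = \left(-621 - 395\right) + 2966 = -1016 + 2966 = 1950$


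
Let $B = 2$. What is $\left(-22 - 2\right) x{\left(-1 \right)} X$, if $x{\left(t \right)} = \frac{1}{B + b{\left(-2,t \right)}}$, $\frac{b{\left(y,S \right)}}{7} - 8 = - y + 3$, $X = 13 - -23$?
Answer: $- \frac{288}{31} \approx -9.2903$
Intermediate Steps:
$X = 36$ ($X = 13 + 23 = 36$)
$b{\left(y,S \right)} = 77 - 7 y$ ($b{\left(y,S \right)} = 56 + 7 \left(- y + 3\right) = 56 + 7 \left(3 - y\right) = 56 - \left(-21 + 7 y\right) = 77 - 7 y$)
$x{\left(t \right)} = \frac{1}{93}$ ($x{\left(t \right)} = \frac{1}{2 + \left(77 - -14\right)} = \frac{1}{2 + \left(77 + 14\right)} = \frac{1}{2 + 91} = \frac{1}{93}$)
$\left(-22 - 2\right) x{\left(-1 \right)} X = \left(-22 - 2\right) \frac{1}{93} \cdot 36 = \left(-24\right) \frac{1}{93} \cdot 36 = \left(- \frac{8}{31}\right) 36 = - \frac{288}{31}$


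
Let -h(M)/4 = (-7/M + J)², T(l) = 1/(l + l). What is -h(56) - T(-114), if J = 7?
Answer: 172429/912 ≈ 189.07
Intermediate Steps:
T(l) = 1/(2*l)
h(M) = -4*(7 - 7/M)² (h(M) = -4*(-7/M + 7)² = -4*(7 - 7/M)²)
-h(56) - T(-114) = -(-196)*(-1 + 56)²/56² - 1/(2*(-114)) = -(-196)*55²/3136 - (-1)/(2*114) = -(-196)*3025/3136 - 1*(-1/228) = -1*(-3025/16) + 1/228 = 3025/16 + 1/228 = 172429/912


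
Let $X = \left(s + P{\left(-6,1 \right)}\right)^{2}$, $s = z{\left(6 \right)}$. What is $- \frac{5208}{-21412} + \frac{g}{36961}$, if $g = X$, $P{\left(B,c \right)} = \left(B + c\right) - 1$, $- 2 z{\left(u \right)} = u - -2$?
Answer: $\frac{48658522}{197852233} \approx 0.24593$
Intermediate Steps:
$z{\left(u \right)} = -1 - \frac{u}{2}$ ($z{\left(u \right)} = - \frac{u - -2}{2} = - \frac{u + 2}{2} = - \frac{2 + u}{2} = -1 - \frac{u}{2}$)
$s = -4$ ($s = -1 - 3 = -4$)
$P{\left(B,c \right)} = -1 + B + c$
$X = 100$ ($X = \left(-4 - 6\right)^{2} = \left(-10\right)^{2} = 100$)
$g = 100$
$- \frac{5208}{-21412} + \frac{g}{36961} = - \frac{5208}{-21412} + \frac{100}{36961} = \left(-5208\right) \left(- \frac{1}{21412}\right) + 100 \cdot \frac{1}{36961} = \frac{1302}{5353} + \frac{100}{36961} = \frac{48658522}{197852233}$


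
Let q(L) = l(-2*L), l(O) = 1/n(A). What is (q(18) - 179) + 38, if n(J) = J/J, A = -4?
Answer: -140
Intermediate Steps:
n(J) = 1
l(O) = 1 (l(O) = 1/1 = 1)
q(L) = 1
(q(18) - 179) + 38 = (1 - 179) + 38 = -178 + 38 = -140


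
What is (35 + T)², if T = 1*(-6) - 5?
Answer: 576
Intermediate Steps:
T = -11 (T = -6 - 5 = -11)
(35 + T)² = (35 - 11)² = 24² = 576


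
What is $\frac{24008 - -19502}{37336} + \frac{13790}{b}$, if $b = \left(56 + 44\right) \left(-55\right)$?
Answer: $- \frac{6888961}{5133700} \approx -1.3419$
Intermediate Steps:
$b = -5500$ ($b = 100 \left(-55\right) = -5500$)
$\frac{24008 - -19502}{37336} + \frac{13790}{b} = \frac{24008 - -19502}{37336} + \frac{13790}{-5500} = \left(24008 + 19502\right) \frac{1}{37336} + 13790 \left(- \frac{1}{5500}\right) = 43510 \cdot \frac{1}{37336} - \frac{1379}{550} = \frac{21755}{18668} - \frac{1379}{550} = - \frac{6888961}{5133700}$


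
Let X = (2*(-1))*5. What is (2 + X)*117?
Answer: -936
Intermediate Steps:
X = -10 (X = -2*5 = -10)
(2 + X)*117 = (2 - 10)*117 = -8*117 = -936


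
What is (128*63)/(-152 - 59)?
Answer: -8064/211 ≈ -38.218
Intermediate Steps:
(128*63)/(-152 - 59) = 8064/(-211) = 8064*(-1/211) = -8064/211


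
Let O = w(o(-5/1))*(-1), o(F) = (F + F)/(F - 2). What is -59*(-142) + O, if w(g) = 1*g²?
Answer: 410422/49 ≈ 8376.0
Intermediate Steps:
o(F) = 2*F/(-2 + F) (o(F) = (2*F)/(-2 + F) = 2*F/(-2 + F))
w(g) = g²
O = -100/49 (O = (2*(-5/1)/(-2 - 5/1))²*(-1) = (2*(-5*1)/(-2 - 5*1))²*(-1) = (2*(-5)/(-2 - 5))²*(-1) = (2*(-5)/(-7))²*(-1) = (2*(-5)*(-⅐))²*(-1) = (10/7)²*(-1) = (100/49)*(-1) = -100/49 ≈ -2.0408)
-59*(-142) + O = -59*(-142) - 100/49 = 8378 - 100/49 = 410422/49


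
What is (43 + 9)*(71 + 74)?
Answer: 7540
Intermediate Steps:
(43 + 9)*(71 + 74) = 52*145 = 7540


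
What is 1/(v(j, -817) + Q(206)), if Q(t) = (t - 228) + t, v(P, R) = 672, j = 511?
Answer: 1/856 ≈ 0.0011682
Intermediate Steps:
Q(t) = -228 + 2*t (Q(t) = (-228 + t) + t = -228 + 2*t)
1/(v(j, -817) + Q(206)) = 1/(672 + (-228 + 2*206)) = 1/(672 + (-228 + 412)) = 1/(672 + 184) = 1/856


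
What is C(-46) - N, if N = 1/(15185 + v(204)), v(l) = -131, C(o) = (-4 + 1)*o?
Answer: 2077451/15054 ≈ 138.00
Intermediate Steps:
C(o) = -3*o
N = 1/15054 (N = 1/(15185 - 131) = 1/15054 ≈ 6.6428e-5)
C(-46) - N = -3*(-46) - 1*1/15054 = 138 - 1/15054 = 2077451/15054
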